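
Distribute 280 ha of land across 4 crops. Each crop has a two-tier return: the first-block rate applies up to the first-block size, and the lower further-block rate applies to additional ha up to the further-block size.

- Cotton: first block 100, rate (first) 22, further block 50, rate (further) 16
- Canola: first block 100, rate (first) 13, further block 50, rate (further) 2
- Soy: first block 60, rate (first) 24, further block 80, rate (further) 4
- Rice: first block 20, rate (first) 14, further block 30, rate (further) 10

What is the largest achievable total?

5370

Treat each block as its own option and order by rate: Soy/first 24 > Cotton/first 22 > Cotton/second 16 > Rice/first 14 > Canola/first 13 > Rice/second 10 > Soy/second 4 > Canola/second 2.
Soy/first (24): +60 → 220 left.
Cotton/first (22): +100 → 120 left.
Fill Cotton second block (50 at 16) → 70 left.
Fill Rice first block (20 at 14) → 50 left.
Canola first at 13: only 50 left, fill 50.
Total = 24×60 + 22×100 + 16×50 + 14×20 + 13×50 = 5370.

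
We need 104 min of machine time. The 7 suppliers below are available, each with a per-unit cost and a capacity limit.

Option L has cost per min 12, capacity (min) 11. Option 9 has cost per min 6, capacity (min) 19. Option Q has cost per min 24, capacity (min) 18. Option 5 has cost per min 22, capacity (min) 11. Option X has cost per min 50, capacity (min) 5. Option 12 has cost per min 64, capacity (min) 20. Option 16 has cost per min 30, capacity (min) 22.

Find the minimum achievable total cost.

2982

Use suppliers in increasing cost order.
Option 9 (6): use full 19 → 85 min to go.
Option L at 12: take all 11 min → 74 still needed.
Option 5 at 22: take all 11 min → 63 still needed.
Take 18 from Option Q at 24 → need 45 more.
Option 16 (30): use full 22 → 23 min to go.
Option X (50): use full 5 → 18 min to go.
Option 12 at 64: take 18 of its 20 → requirement met.
Cost = 19×6 + 11×12 + 11×22 + 18×24 + 22×30 + 5×50 + 18×64 = 2982.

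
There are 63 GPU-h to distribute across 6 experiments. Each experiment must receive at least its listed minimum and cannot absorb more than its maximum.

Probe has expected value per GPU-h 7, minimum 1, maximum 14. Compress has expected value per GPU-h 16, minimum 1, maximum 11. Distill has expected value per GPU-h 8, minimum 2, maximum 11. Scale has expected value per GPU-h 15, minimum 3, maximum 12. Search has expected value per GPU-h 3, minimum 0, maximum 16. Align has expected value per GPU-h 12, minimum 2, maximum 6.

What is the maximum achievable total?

Meeting every minimum uses 1+1+2+3+0+2 = 9 GPU-h, leaving 54.
Order the experiments by expected value per GPU-h: Compress 16 > Scale 15 > Align 12 > Distill 8 > Probe 7 > Search 3.
Give Compress 10 more to hit its cap of 11 ; 44 left.
Scale: +9 to 12 (cap) ; 35 left.
Give Align 4 more to hit its cap of 6 ; 31 left.
Distill: +9 to 11 (cap) ; 22 left.
Probe: +13 to 14 (cap) ; 9 left.
Search has room for 16 more but only 9 remain, so it gets 9.
Total = 7×14 + 16×11 + 8×11 + 15×12 + 3×9 + 12×6 = 641.

641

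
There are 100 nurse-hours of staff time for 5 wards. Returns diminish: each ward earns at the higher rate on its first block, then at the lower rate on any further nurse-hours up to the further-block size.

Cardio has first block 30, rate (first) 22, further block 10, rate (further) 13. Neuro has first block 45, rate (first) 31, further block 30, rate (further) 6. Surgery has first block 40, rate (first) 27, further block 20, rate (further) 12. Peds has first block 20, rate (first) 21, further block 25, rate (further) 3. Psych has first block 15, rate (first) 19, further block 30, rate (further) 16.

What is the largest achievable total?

2805

Rank every tier by rate: Neuro/T1 31 > Surgery/T1 27 > Cardio/T1 22 > Peds/T1 21 > Psych/T1 19 > Psych/T2 16 > Cardio/T2 13 > Surgery/T2 12 > Neuro/T2 6 > Peds/T2 3.
Neuro T1 at 31: fill all 45 → 55 left.
Surgery T1 at 27: fill all 40 → 15 left.
15 remain; put them into Cardio T1 at 22.
Total = 31×45 + 27×40 + 22×15 = 2805.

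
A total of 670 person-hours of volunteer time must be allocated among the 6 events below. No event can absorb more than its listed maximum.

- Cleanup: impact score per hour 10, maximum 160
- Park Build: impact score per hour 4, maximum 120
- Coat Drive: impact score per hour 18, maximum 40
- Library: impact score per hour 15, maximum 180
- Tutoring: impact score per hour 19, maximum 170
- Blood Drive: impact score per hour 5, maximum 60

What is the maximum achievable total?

8790

Order the events by impact score per hour: Tutoring 19 > Coat Drive 18 > Library 15 > Cleanup 10 > Blood Drive 5 > Park Build 4.
Tutoring takes 170 to reach its cap of 170 → 500 left.
Coat Drive: +40 to 40 (cap) → 460 left.
Library takes 180 to reach its cap of 180 → 280 left.
Cleanup takes 160 to reach its cap of 160 → 120 left.
Blood Drive takes 60 to reach its cap of 60 → 60 left.
Park Build: +60 (room for 120) → 60. Pool exhausted.
Total = 10×160 + 4×60 + 18×40 + 15×180 + 19×170 + 5×60 = 8790.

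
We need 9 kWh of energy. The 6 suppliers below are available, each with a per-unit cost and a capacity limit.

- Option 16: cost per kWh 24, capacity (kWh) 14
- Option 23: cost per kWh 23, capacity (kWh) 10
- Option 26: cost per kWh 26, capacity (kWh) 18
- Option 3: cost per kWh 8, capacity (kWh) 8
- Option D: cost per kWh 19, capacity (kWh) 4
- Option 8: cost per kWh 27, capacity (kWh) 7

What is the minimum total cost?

Fill from the cheapest supplier first.
Take 8 from Option 3 at 8 — need 1 more.
Option D at 19: take 1 of its 4 — requirement met.
Option 23, Option 16, Option 26, Option 8: unused.
Cost = 8×8 + 1×19 = 83.

83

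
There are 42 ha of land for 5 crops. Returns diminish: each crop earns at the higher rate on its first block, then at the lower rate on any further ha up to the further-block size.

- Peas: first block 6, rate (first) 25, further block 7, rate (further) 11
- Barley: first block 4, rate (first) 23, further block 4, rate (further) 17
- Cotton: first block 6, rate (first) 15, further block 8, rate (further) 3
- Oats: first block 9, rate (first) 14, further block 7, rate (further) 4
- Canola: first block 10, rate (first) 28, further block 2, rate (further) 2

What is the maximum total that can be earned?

Treat each block as its own option and order by rate: Canola/T1 28 > Peas/T1 25 > Barley/T1 23 > Barley/T2 17 > Cotton/T1 15 > Oats/T1 14 > Peas/T2 11 > Oats/T2 4 > Cotton/T2 3 > Canola/T2 2.
Fill Canola T1 block (10 at 28) → 32 left.
Peas/T1 (25): +6 → 26 left.
Barley/T1 (23): +4 → 22 left.
Fill Barley T2 block (4 at 17) → 18 left.
Fill Cotton T1 block (6 at 15) → 12 left.
Fill Oats T1 block (9 at 14) → 3 left.
Peas T2 at 11: only 3 left, fill 3.
Total = 28×10 + 25×6 + 23×4 + 17×4 + 15×6 + 14×9 + 11×3 = 839.

839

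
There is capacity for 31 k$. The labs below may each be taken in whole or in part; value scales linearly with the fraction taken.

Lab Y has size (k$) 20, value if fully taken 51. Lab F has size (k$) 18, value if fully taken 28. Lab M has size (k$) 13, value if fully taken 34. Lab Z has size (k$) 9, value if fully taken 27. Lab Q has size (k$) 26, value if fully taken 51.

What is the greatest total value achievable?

83.95

Sort by value density: Lab Z 27/9≈3, Lab M 34/13≈2.62, Lab Y 51/20≈2.55, Lab Q 51/26≈1.96, Lab F 28/18≈1.56.
Take all of Lab Z (9 k$, value 27) → 22 k$ left.
Take all of Lab M (13 k$, value 34) → 9 k$ left.
Only 9 k$ remain; take 9/20 of Lab Y for value 51×9/20 = 22.95.
Total value = 83.95.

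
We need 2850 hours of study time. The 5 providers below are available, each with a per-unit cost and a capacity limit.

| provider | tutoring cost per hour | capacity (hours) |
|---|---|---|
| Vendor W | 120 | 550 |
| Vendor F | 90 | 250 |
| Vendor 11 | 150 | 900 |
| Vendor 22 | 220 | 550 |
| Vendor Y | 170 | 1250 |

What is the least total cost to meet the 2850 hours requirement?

Use providers in increasing cost order.
Take 250 from Vendor F at 90 ; need 2600 more.
Vendor W (120): use full 550 ; 2050 hours to go.
Take 900 from Vendor 11 at 150 ; need 1150 more.
Vendor Y at 170: take 1150 of its 1250 ; requirement met.
Vendor 22: unused.
Cost = 250×90 + 550×120 + 900×150 + 1150×170 = 419000.

419000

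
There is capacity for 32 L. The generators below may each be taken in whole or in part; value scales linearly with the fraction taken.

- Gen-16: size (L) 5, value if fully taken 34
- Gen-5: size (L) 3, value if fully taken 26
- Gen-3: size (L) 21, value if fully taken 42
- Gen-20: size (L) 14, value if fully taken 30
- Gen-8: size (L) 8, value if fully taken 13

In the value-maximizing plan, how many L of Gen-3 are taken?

10

Rank by value-to-size ratio: Gen-5 26/3≈8.67, Gen-16 34/5≈6.8, Gen-20 30/14≈2.14, Gen-3 42/21≈2, Gen-8 13/8≈1.62.
All 3 L of Gen-5 fit (value 26) → 29 remain.
All 5 L of Gen-16 fit (value 34) → 24 remain.
Take all of Gen-20 (14 L, value 30) → 10 L left.
10 L left: a 10/21 share of Gen-3 gives 42×10/21 = 20.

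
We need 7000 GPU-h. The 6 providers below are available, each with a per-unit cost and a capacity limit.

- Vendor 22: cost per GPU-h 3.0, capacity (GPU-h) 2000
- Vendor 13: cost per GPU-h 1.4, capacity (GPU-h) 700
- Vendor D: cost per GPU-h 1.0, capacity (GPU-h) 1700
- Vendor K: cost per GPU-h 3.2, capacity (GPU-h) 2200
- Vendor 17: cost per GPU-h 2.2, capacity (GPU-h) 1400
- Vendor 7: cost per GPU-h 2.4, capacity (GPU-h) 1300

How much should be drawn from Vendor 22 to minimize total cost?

Fill from the cheapest provider first.
Take 1700 from Vendor D at 1.0 ; need 5300 more.
Take 700 from Vendor 13 at 1.4 ; need 4600 more.
Take 1400 from Vendor 17 at 2.2 ; need 3200 more.
Vendor 7 (2.4): use full 1300 ; 1900 GPU-h to go.
Vendor 22 (3.0): take the remaining 1900 ; done.
Vendor K: unused.

1900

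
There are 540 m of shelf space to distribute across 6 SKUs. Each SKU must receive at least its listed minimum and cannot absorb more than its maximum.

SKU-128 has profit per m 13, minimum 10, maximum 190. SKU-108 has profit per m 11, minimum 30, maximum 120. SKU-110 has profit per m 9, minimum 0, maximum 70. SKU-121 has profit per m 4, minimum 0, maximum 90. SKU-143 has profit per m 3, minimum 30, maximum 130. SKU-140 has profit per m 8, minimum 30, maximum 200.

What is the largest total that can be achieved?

5550

Meeting every minimum uses 10+30+0+0+30+30 = 100 m, leaving 440.
Order the SKUs by profit per m: SKU-128 13 > SKU-108 11 > SKU-110 9 > SKU-140 8 > SKU-121 4 > SKU-143 3.
Give SKU-128 180 more to hit its cap of 190 ; 260 left.
Give SKU-108 90 more to hit its cap of 120 ; 170 left.
SKU-110 takes 70 more to reach its cap of 70 ; 100 left.
SKU-140 has room for 170 more but only 100 remain, so it gets 130.
Total = 13×190 + 11×120 + 9×70 + 3×30 + 8×130 = 5550.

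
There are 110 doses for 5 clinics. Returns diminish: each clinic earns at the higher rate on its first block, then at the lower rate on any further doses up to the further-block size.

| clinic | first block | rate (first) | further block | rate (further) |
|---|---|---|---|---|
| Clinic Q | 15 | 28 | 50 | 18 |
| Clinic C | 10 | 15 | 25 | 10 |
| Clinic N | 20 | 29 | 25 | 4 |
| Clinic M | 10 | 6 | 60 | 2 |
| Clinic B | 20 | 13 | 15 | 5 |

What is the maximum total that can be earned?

Order all 10 blocks by rate: Clinic N/tier1 29 > Clinic Q/tier1 28 > Clinic Q/tier2 18 > Clinic C/tier1 15 > Clinic B/tier1 13 > Clinic C/tier2 10 > Clinic M/tier1 6 > Clinic B/tier2 5 > Clinic N/tier2 4 > Clinic M/tier2 2.
Clinic N/tier1 (29): +20 — 90 left.
Clinic Q/tier1 (28): +15 — 75 left.
Clinic Q/tier2 (18): +50 — 25 left.
Clinic C/tier1 (15): +10 — 15 left.
15 remain; put them into Clinic B tier1 at 13.
Total = 29×20 + 28×15 + 18×50 + 15×10 + 13×15 = 2245.

2245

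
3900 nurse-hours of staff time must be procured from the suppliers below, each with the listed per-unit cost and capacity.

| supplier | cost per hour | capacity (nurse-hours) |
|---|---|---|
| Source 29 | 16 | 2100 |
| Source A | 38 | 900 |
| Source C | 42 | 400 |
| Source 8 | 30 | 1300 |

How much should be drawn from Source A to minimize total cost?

500

Cheapest first:
Source 29 at 16: take all 2100 nurse-hours ; 1800 still needed.
Source 8 at 30: take all 1300 nurse-hours ; 500 still needed.
Source A (38): take the remaining 500 ; done.
Source C: unused.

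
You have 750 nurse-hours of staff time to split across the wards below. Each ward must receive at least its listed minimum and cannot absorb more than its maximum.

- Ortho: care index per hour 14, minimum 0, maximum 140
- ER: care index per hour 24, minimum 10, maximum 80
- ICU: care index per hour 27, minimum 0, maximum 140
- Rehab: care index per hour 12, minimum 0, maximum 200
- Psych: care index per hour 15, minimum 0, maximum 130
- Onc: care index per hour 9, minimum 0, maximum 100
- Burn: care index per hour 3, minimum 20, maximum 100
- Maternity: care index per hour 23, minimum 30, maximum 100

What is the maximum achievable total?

13650

Meeting every minimum uses 0+10+0+0+0+0+20+30 = 60 nurse-hours, leaving 690.
Highest care index per hour first: ICU 27 > ER 24 > Maternity 23 > Psych 15 > Ortho 14 > Rehab 12 > Onc 9 > Burn 3.
ICU takes 140 more to reach its cap of 140 ; 550 left.
Give ER 70 more to hit its cap of 80 ; 480 left.
Give Maternity 70 more to hit its cap of 100 ; 410 left.
Psych: +130 to 130 (cap) ; 280 left.
Ortho takes 140 more to reach its cap of 140 ; 140 left.
Rehab has room for 200 more but only 140 remain, so it gets 140.
Total = 14×140 + 24×80 + 27×140 + 12×140 + 15×130 + 3×20 + 23×100 = 13650.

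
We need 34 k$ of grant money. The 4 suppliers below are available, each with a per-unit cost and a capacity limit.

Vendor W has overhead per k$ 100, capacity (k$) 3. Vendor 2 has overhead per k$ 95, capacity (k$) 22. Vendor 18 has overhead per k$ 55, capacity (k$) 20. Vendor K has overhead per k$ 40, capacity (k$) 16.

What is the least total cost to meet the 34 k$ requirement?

Cheapest first:
Take 16 from Vendor K at 40 → need 18 more.
Vendor 18 (55): take the remaining 18 → done.
Vendor 2, Vendor W: unused.
Cost = 16×40 + 18×55 = 1630.

1630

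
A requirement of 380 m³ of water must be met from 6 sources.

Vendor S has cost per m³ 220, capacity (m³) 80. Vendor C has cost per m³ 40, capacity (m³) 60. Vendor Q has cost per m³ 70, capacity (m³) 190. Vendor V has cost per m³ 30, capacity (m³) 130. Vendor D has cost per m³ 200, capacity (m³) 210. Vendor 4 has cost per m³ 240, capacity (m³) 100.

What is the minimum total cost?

Use sources in increasing cost order.
Take 130 from Vendor V at 30 ; need 250 more.
Vendor C at 40: take all 60 m³ ; 190 still needed.
Vendor Q at 70: take all 190 m³ ; 0 still needed.
Vendor D, Vendor S, Vendor 4: unused.
Cost = 130×30 + 60×40 + 190×70 = 19600.

19600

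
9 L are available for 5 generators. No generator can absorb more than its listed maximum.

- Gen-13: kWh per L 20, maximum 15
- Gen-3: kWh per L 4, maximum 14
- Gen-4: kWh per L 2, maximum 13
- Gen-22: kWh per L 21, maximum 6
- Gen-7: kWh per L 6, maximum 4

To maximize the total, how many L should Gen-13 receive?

3

Highest kWh per L first: Gen-22 21 > Gen-13 20 > Gen-7 6 > Gen-3 4 > Gen-4 2.
Give Gen-22 6 to hit its cap of 6 ; 3 left.
Only 3 left; Gen-13 takes them to reach 3.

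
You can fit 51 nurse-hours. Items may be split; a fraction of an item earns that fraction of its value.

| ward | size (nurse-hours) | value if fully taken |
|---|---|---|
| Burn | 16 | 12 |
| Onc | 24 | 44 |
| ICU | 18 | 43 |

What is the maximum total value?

Rank by value-to-size ratio: ICU 43/18≈2.39, Onc 44/24≈1.83, Burn 12/16≈0.75.
Take all of ICU (18 nurse-hours, value 43) — 33 nurse-hours left.
Onc: take in full, 24 nurse-hours for value 44 — 9 left.
Only 9 nurse-hours remain; take 9/16 of Burn for value 12×9/16 = 6.75.
Total value = 93.75.

93.75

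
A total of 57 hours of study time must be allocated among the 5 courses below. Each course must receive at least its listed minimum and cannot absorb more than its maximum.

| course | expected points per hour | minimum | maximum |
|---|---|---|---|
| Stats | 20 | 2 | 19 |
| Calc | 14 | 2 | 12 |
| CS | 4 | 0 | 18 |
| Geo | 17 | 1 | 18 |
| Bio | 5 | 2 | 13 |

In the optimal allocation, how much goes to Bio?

8

Meeting every minimum uses 2+2+0+1+2 = 7 hours, leaving 50.
Order the courses by expected points per hour: Stats 20 > Geo 17 > Calc 14 > Bio 5 > CS 4.
Stats: +17 to 19 (cap) ; 33 left.
Geo: +17 to 18 (cap) ; 16 left.
Give Calc 10 more to hit its cap of 12 ; 6 left.
Bio: +6 (room for 11) → 8. Pool exhausted.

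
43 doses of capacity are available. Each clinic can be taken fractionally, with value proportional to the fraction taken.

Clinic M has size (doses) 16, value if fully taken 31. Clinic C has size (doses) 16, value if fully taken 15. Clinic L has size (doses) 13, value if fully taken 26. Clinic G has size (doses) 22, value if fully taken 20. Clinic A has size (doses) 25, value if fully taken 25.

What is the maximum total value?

71

Sort by value density: Clinic L 26/13≈2, Clinic M 31/16≈1.94, Clinic A 25/25≈1, Clinic C 15/16≈0.938, Clinic G 20/22≈0.909.
Clinic L: take in full, 13 doses for value 26 ; 30 left.
All 16 doses of Clinic M fit (value 31) ; 14 remain.
Only 14 doses remain; take 14/25 of Clinic A for value 25×14/25 = 14.
Total value = 71.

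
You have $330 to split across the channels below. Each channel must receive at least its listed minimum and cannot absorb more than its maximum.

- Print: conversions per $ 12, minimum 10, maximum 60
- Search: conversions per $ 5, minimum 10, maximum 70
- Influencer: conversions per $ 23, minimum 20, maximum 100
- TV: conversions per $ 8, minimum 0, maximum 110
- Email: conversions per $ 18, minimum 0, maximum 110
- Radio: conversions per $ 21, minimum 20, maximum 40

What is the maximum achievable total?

5970

Meeting every minimum uses 10+10+20+0+0+20 = 60 $, leaving 270.
Highest conversions per $ first: Influencer 23 > Radio 21 > Email 18 > Print 12 > TV 8 > Search 5.
Give Influencer 80 more to hit its cap of 100 ; 190 left.
Give Radio 20 more to hit its cap of 40 ; 170 left.
Email takes 110 more to reach its cap of 110 ; 60 left.
Print: +50 to 60 (cap) ; 10 left.
Only 10 left; TV takes them to reach 10.
Total = 12×60 + 5×10 + 23×100 + 8×10 + 18×110 + 21×40 = 5970.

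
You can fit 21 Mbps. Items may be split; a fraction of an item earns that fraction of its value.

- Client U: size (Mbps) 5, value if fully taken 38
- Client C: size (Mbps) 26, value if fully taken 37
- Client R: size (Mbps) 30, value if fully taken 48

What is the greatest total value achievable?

Best value per unit of size first: Client U 38/5≈7.6, Client R 48/30≈1.6, Client C 37/26≈1.42.
All 5 Mbps of Client U fit (value 38) → 16 remain.
Only 16 Mbps remain; take 16/30 of Client R for value 48×16/30 = 25.6.
Total value = 63.6.

63.6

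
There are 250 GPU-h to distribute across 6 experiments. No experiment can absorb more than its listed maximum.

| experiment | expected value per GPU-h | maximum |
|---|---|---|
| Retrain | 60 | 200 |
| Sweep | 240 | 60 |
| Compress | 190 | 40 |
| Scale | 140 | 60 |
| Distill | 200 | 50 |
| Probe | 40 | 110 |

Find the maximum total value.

Highest expected value per GPU-h first: Sweep 240 > Distill 200 > Compress 190 > Scale 140 > Retrain 60 > Probe 40.
Sweep takes 60 to reach its cap of 60 — 190 left.
Distill takes 50 to reach its cap of 50 — 140 left.
Give Compress 40 to hit its cap of 40 — 100 left.
Scale takes 60 to reach its cap of 60 — 40 left.
Retrain: +40 (room for 200) → 40. Pool exhausted.
Total = 60×40 + 240×60 + 190×40 + 140×60 + 200×50 = 42800.

42800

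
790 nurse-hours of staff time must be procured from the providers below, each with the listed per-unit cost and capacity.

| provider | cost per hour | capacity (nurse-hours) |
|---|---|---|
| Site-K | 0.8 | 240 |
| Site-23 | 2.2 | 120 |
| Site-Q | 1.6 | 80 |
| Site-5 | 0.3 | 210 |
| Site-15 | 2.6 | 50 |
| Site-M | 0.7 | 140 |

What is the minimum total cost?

745

Fill from the cheapest provider first.
Site-5 at 0.3: take all 210 nurse-hours — 580 still needed.
Site-M at 0.7: take all 140 nurse-hours — 440 still needed.
Take 240 from Site-K at 0.8 — need 200 more.
Site-Q (1.6): use full 80 — 120 nurse-hours to go.
Site-23 at 2.2: take all 120 nurse-hours — 0 still needed.
Site-15: unused.
Cost = 210×0.3 + 140×0.7 + 240×0.8 + 80×1.6 + 120×2.2 = 745.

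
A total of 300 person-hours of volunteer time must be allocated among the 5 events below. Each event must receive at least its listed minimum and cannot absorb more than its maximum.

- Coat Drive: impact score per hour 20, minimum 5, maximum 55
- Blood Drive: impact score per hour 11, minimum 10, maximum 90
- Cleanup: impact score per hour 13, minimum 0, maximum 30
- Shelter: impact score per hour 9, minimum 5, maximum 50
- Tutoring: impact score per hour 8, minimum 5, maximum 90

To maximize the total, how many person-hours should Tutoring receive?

75

Meeting every minimum uses 5+10+0+5+5 = 25 person-hours, leaving 275.
Rank by impact score per hour: Coat Drive 20 > Cleanup 13 > Blood Drive 11 > Shelter 9 > Tutoring 8.
Coat Drive takes 50 more to reach its cap of 55 → 225 left.
Cleanup takes 30 more to reach its cap of 30 → 195 left.
Give Blood Drive 80 more to hit its cap of 90 → 115 left.
Give Shelter 45 more to hit its cap of 50 → 70 left.
Only 70 left; Tutoring takes them to reach 75.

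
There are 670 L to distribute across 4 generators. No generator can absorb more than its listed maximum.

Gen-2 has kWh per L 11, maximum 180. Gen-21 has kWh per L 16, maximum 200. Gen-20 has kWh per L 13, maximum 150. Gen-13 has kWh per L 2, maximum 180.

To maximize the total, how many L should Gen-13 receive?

140

Highest kWh per L first: Gen-21 16 > Gen-20 13 > Gen-2 11 > Gen-13 2.
Gen-21: +200 to 200 (cap) ; 470 left.
Gen-20 takes 150 to reach its cap of 150 ; 320 left.
Gen-2 takes 180 to reach its cap of 180 ; 140 left.
Gen-13 has room for 180 but only 140 remain, so it gets 140.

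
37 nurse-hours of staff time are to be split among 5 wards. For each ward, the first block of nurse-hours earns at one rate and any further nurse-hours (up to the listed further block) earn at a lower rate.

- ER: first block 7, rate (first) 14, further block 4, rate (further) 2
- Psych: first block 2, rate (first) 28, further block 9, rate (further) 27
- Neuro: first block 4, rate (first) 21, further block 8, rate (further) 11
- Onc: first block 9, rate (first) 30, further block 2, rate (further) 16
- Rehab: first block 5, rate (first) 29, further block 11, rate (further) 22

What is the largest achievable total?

Rank every tier by rate: Onc/T1 30 > Rehab/T1 29 > Psych/T1 28 > Psych/T2 27 > Rehab/T2 22 > Neuro/T1 21 > Onc/T2 16 > ER/T1 14 > Neuro/T2 11 > ER/T2 2.
Onc T1 at 30: fill all 9 → 28 left.
Rehab/T1 (29): +5 → 23 left.
Fill Psych T1 block (2 at 28) → 21 left.
Psych/T2 (27): +9 → 12 left.
Fill Rehab T2 block (11 at 22) → 1 left.
Neuro/T1: +1 of 4 at 21; pool empty.
Total = 30×9 + 29×5 + 28×2 + 27×9 + 22×11 + 21×1 = 977.

977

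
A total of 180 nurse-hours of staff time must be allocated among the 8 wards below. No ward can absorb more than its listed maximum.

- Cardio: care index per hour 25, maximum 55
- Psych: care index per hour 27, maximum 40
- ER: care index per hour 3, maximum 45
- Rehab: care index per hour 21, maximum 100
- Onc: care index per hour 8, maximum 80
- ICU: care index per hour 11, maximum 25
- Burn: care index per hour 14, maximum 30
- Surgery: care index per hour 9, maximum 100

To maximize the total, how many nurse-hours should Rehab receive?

Order the wards by care index per hour: Psych 27 > Cardio 25 > Rehab 21 > Burn 14 > ICU 11 > Surgery 9 > Onc 8 > ER 3.
Give Psych 40 to hit its cap of 40 ; 140 left.
Cardio: +55 to 55 (cap) ; 85 left.
Only 85 left; Rehab takes them to reach 85.

85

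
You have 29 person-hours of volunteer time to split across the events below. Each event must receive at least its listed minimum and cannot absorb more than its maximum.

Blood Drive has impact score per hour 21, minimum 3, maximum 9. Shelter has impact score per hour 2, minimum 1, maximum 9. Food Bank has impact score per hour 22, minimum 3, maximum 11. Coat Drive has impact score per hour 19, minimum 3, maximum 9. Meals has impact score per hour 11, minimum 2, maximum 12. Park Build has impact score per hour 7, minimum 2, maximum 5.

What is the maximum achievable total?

545

Meeting every minimum uses 3+1+3+3+2+2 = 14 person-hours, leaving 15.
Highest impact score per hour first: Food Bank 22 > Blood Drive 21 > Coat Drive 19 > Meals 11 > Park Build 7 > Shelter 2.
Food Bank: +8 to 11 (cap) → 7 left.
Give Blood Drive 6 more to hit its cap of 9 → 1 left.
Only 1 left; Coat Drive takes them to reach 4.
Total = 21×9 + 2×1 + 22×11 + 19×4 + 11×2 + 7×2 = 545.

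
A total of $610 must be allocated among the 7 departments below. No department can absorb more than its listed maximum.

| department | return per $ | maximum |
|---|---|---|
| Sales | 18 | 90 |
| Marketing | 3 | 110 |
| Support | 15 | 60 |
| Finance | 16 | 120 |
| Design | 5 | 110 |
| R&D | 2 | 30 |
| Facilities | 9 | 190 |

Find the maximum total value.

Rank by return per $: Sales 18 > Finance 16 > Support 15 > Facilities 9 > Design 5 > Marketing 3 > R&D 2.
Give Sales 90 to hit its cap of 90 — 520 left.
Finance takes 120 to reach its cap of 120 — 400 left.
Support: +60 to 60 (cap) — 340 left.
Give Facilities 190 to hit its cap of 190 — 150 left.
Design takes 110 to reach its cap of 110 — 40 left.
Only 40 left; Marketing takes them to reach 40.
Total = 18×90 + 3×40 + 15×60 + 16×120 + 5×110 + 9×190 = 6820.

6820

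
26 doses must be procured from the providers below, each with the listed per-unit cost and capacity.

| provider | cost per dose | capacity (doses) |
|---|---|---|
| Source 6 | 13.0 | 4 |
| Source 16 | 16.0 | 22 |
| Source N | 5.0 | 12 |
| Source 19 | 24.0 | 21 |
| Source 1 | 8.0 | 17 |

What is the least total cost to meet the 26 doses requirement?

172

Use providers in increasing cost order.
Source N at 5.0: take all 12 doses → 14 still needed.
Source 1 (8.0): take the remaining 14 → done.
Source 6, Source 16, Source 19: unused.
Cost = 12×5.0 + 14×8.0 = 172.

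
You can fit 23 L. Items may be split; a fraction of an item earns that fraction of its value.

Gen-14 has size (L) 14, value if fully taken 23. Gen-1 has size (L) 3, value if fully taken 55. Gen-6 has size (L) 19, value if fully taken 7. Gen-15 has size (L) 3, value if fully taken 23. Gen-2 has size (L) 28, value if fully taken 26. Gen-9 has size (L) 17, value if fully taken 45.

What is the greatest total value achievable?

Rank by value-to-size ratio: Gen-1 55/3≈18.3, Gen-15 23/3≈7.67, Gen-9 45/17≈2.65, Gen-14 23/14≈1.64, Gen-2 26/28≈0.929, Gen-6 7/19≈0.368.
All 3 L of Gen-1 fit (value 55) → 20 remain.
All 3 L of Gen-15 fit (value 23) → 17 remain.
Gen-9: take in full, 17 L for value 45 → 0 left.
Total value = 123.

123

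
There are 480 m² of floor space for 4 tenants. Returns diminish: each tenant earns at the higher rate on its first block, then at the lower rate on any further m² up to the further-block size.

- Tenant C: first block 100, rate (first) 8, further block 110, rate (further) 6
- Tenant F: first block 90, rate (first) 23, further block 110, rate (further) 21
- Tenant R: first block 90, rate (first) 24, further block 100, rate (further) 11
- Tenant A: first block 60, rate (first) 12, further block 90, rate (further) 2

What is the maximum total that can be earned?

8600

Treat each block as its own option and order by rate: Tenant R/tier1 24 > Tenant F/tier1 23 > Tenant F/tier2 21 > Tenant A/tier1 12 > Tenant R/tier2 11 > Tenant C/tier1 8 > Tenant C/tier2 6 > Tenant A/tier2 2.
Fill Tenant R tier1 block (90 at 24) → 390 left.
Fill Tenant F tier1 block (90 at 23) → 300 left.
Tenant F/tier2 (21): +110 → 190 left.
Tenant A tier1 at 12: fill all 60 → 130 left.
Tenant R tier2 at 11: fill all 100 → 30 left.
Tenant C tier1 at 8: only 30 left, fill 30.
Total = 24×90 + 23×90 + 21×110 + 12×60 + 11×100 + 8×30 = 8600.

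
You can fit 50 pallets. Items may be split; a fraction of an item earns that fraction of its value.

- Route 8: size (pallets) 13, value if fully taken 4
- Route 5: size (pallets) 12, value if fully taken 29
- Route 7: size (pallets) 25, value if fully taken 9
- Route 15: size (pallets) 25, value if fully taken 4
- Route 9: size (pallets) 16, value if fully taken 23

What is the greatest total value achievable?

Best value per unit of size first: Route 5 29/12≈2.42, Route 9 23/16≈1.44, Route 7 9/25≈0.36, Route 8 4/13≈0.308, Route 15 4/25≈0.16.
Take all of Route 5 (12 pallets, value 29) → 38 pallets left.
All 16 pallets of Route 9 fit (value 23) → 22 remain.
22 pallets left: a 22/25 share of Route 7 gives 9×22/25 = 7.92.
Total value = 59.92.

59.92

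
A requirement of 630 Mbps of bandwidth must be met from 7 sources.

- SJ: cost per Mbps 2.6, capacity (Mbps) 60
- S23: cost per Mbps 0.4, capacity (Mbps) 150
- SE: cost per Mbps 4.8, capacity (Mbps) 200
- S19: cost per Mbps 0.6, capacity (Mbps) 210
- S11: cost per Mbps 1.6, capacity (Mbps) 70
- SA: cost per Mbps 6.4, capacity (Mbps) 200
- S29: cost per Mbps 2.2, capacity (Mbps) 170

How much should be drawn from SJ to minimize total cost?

Fill from the cheapest source first.
S23 at 0.4: take all 150 Mbps ; 480 still needed.
Take 210 from S19 at 0.6 ; need 270 more.
S11 (1.6): use full 70 ; 200 Mbps to go.
S29 at 2.2: take all 170 Mbps ; 30 still needed.
Take 30 from SJ at 2.6 to finish.
SE, SA: unused.

30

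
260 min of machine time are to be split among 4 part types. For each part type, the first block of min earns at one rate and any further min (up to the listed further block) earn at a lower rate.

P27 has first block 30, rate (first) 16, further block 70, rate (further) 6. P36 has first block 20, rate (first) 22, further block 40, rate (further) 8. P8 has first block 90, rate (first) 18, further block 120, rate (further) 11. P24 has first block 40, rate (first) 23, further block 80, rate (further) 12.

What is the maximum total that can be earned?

Rank every tier by rate: P24/tier1 23 > P36/tier1 22 > P8/tier1 18 > P27/tier1 16 > P24/tier2 12 > P8/tier2 11 > P36/tier2 8 > P27/tier2 6.
P24/tier1 (23): +40 — 220 left.
Fill P36 tier1 block (20 at 22) — 200 left.
P8 tier1 at 18: fill all 90 — 110 left.
P27/tier1 (16): +30 — 80 left.
Fill P24 tier2 block (80 at 12) — 0 left.
Total = 23×40 + 22×20 + 18×90 + 16×30 + 12×80 = 4420.

4420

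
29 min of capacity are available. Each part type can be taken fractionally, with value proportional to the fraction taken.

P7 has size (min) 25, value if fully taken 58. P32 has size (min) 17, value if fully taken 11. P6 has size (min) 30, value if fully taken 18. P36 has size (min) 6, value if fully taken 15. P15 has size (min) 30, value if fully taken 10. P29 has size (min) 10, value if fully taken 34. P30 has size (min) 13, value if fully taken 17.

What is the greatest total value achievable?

79.16

Best value per unit of size first: P29 34/10≈3.4, P36 15/6≈2.5, P7 58/25≈2.32, P30 17/13≈1.31, P32 11/17≈0.647, P6 18/30≈0.6, P15 10/30≈0.333.
Take all of P29 (10 min, value 34) — 19 min left.
P36: take in full, 6 min for value 15 — 13 left.
Fill the last 13 min with part of P7: 13/25 of it earns 30.16.
Total value = 79.16.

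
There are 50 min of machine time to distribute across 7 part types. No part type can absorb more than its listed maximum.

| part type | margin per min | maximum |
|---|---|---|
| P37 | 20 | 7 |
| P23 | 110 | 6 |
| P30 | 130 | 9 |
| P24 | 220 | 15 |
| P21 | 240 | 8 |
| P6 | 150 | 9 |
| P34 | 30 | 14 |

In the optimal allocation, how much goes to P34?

3

Order the part types by margin per min: P21 240 > P24 220 > P6 150 > P30 130 > P23 110 > P34 30 > P37 20.
P21 takes 8 to reach its cap of 8 — 42 left.
P24 takes 15 to reach its cap of 15 — 27 left.
Give P6 9 to hit its cap of 9 — 18 left.
P30: +9 to 9 (cap) — 9 left.
P23 takes 6 to reach its cap of 6 — 3 left.
P34 has room for 14 but only 3 remain, so it gets 3.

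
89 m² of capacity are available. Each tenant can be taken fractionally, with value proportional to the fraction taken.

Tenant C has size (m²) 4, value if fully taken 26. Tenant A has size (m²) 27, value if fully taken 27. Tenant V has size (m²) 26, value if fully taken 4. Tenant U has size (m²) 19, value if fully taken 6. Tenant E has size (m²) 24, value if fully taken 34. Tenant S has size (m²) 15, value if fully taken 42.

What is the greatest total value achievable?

135

Sort by value density: Tenant C 26/4≈6.5, Tenant S 42/15≈2.8, Tenant E 34/24≈1.42, Tenant A 27/27≈1, Tenant U 6/19≈0.316, Tenant V 4/26≈0.154.
All 4 m² of Tenant C fit (value 26) — 85 remain.
All 15 m² of Tenant S fit (value 42) — 70 remain.
All 24 m² of Tenant E fit (value 34) — 46 remain.
All 27 m² of Tenant A fit (value 27) — 19 remain.
All 19 m² of Tenant U fit (value 6) — 0 remain.
Total value = 135.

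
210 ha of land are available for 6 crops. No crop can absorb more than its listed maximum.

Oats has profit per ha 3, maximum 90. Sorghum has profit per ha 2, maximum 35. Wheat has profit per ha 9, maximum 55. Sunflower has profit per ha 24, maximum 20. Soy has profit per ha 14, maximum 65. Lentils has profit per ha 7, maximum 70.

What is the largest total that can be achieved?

2375

Rank by profit per ha: Sunflower 24 > Soy 14 > Wheat 9 > Lentils 7 > Oats 3 > Sorghum 2.
Sunflower takes 20 to reach its cap of 20 → 190 left.
Soy: +65 to 65 (cap) → 125 left.
Wheat: +55 to 55 (cap) → 70 left.
Lentils takes 70 to reach its cap of 70 → 0 left.
Total = 9×55 + 24×20 + 14×65 + 7×70 = 2375.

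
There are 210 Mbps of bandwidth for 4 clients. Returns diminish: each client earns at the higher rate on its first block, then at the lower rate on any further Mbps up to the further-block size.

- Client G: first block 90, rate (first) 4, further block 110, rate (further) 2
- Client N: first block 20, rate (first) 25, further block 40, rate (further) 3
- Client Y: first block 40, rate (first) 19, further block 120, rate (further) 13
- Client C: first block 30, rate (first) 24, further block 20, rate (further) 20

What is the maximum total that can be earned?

Treat each block as its own option and order by rate: Client N/T1 25 > Client C/T1 24 > Client C/T2 20 > Client Y/T1 19 > Client Y/T2 13 > Client G/T1 4 > Client N/T2 3 > Client G/T2 2.
Client N T1 at 25: fill all 20 ; 190 left.
Client C T1 at 24: fill all 30 ; 160 left.
Fill Client C T2 block (20 at 20) ; 140 left.
Client Y/T1 (19): +40 ; 100 left.
Client Y T2 at 13: only 100 left, fill 100.
Total = 25×20 + 24×30 + 20×20 + 19×40 + 13×100 = 3680.

3680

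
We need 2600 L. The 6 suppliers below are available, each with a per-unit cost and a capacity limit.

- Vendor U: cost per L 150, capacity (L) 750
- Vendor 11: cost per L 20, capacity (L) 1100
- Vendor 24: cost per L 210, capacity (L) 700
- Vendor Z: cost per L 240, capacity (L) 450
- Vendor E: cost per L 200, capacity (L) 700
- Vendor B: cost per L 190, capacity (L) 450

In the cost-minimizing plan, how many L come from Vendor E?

300

Use suppliers in increasing cost order.
Vendor 11 (20): use full 1100 ; 1500 L to go.
Take 750 from Vendor U at 150 ; need 750 more.
Vendor B at 190: take all 450 L ; 300 still needed.
Vendor E at 200: take 300 of its 700 ; requirement met.
Vendor 24, Vendor Z: unused.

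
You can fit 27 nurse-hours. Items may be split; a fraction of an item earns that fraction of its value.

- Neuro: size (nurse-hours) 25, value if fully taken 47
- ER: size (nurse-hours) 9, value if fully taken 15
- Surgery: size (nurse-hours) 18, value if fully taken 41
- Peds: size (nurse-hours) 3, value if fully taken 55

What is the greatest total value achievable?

107.28

Sort by value density: Peds 55/3≈18.3, Surgery 41/18≈2.28, Neuro 47/25≈1.88, ER 15/9≈1.67.
Peds: take in full, 3 nurse-hours for value 55 — 24 left.
All 18 nurse-hours of Surgery fit (value 41) — 6 remain.
Only 6 nurse-hours remain; take 6/25 of Neuro for value 47×6/25 = 11.28.
Total value = 107.28.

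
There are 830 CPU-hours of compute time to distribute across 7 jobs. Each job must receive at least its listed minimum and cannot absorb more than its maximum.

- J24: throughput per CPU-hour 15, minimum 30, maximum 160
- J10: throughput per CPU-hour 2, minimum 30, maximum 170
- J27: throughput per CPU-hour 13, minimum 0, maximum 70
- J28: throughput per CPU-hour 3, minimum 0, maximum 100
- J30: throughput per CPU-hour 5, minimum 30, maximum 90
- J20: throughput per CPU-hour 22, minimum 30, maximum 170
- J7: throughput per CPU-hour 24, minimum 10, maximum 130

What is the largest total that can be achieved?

11140

Meeting every minimum uses 30+30+0+0+30+30+10 = 130 CPU-hours, leaving 700.
Order the jobs by throughput per CPU-hour: J7 24 > J20 22 > J24 15 > J27 13 > J30 5 > J28 3 > J10 2.
Give J7 120 more to hit its cap of 130 ; 580 left.
Give J20 140 more to hit its cap of 170 ; 440 left.
J24 takes 130 more to reach its cap of 160 ; 310 left.
Give J27 70 more to hit its cap of 70 ; 240 left.
J30 takes 60 more to reach its cap of 90 ; 180 left.
J28 takes 100 more to reach its cap of 100 ; 80 left.
J10: +80 (room for 140) → 110. Pool exhausted.
Total = 15×160 + 2×110 + 13×70 + 3×100 + 5×90 + 22×170 + 24×130 = 11140.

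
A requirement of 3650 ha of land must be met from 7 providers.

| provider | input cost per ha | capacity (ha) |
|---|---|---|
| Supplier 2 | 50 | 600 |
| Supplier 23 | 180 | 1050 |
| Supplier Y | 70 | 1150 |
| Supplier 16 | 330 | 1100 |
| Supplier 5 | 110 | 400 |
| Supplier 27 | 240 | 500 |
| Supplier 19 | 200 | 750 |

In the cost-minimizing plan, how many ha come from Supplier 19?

Cheapest first:
Supplier 2 (50): use full 600 ; 3050 ha to go.
Supplier Y (70): use full 1150 ; 1900 ha to go.
Take 400 from Supplier 5 at 110 ; need 1500 more.
Take 1050 from Supplier 23 at 180 ; need 450 more.
Supplier 19 (200): take the remaining 450 ; done.
Supplier 27, Supplier 16: unused.

450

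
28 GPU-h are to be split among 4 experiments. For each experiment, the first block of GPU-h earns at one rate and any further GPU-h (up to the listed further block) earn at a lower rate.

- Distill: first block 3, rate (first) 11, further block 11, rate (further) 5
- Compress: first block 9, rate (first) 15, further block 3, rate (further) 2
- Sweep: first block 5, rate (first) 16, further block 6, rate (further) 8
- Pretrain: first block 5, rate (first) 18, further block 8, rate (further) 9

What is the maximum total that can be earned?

392

Treat each block as its own option and order by rate: Pretrain/tier1 18 > Sweep/tier1 16 > Compress/tier1 15 > Distill/tier1 11 > Pretrain/tier2 9 > Sweep/tier2 8 > Distill/tier2 5 > Compress/tier2 2.
Pretrain/tier1 (18): +5 — 23 left.
Sweep tier1 at 16: fill all 5 — 18 left.
Fill Compress tier1 block (9 at 15) — 9 left.
Distill tier1 at 11: fill all 3 — 6 left.
Pretrain tier2 at 9: only 6 left, fill 6.
Total = 18×5 + 16×5 + 15×9 + 11×3 + 9×6 = 392.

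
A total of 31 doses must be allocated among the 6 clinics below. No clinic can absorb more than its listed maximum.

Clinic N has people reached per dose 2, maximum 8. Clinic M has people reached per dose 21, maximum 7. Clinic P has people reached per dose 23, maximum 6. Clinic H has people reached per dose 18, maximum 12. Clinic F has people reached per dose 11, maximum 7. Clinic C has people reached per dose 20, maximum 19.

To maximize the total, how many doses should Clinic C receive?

18

Highest people reached per dose first: Clinic P 23 > Clinic M 21 > Clinic C 20 > Clinic H 18 > Clinic F 11 > Clinic N 2.
Give Clinic P 6 to hit its cap of 6 — 25 left.
Clinic M takes 7 to reach its cap of 7 — 18 left.
Clinic C has room for 19 but only 18 remain, so it gets 18.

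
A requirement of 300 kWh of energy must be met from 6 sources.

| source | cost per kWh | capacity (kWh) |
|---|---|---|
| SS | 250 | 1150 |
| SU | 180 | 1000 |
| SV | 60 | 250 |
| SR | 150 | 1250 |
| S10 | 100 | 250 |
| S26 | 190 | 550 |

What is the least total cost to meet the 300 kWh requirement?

20000

Fill from the cheapest source first.
SV at 60: take all 250 kWh ; 50 still needed.
Take 50 from S10 at 100 to finish.
SR, SU, S26, SS: unused.
Cost = 250×60 + 50×100 = 20000.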